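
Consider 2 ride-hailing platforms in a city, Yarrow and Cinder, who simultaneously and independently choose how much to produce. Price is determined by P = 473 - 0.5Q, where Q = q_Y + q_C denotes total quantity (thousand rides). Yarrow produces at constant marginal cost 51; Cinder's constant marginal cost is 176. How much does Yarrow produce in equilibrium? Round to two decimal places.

Yarrow's profit: π_Y = (473 - 0.5Q)q_Y - (51q_Y). Setting ∂π_Y/∂q_Y = 0: 422 - q_Y - (1/2)(q_C) = 0.
Cinder's profit: π_C = (473 - 0.5Q)q_C - (176q_C). Setting ∂π_C/∂q_C = 0: 297 - q_C - (1/2)(q_Y) = 0.
Best responses: q_Y = (422 - (1/2)q_C), q_C = (297 - (1/2)q_Y).
Solving the pair: q_Y = 1094/3, q_C = 344/3.

364.67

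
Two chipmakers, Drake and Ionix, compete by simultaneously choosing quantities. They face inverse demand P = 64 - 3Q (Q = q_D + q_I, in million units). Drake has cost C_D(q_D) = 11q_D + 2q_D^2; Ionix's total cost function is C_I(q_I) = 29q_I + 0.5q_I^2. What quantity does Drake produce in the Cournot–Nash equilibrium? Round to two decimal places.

4.36

Drake's profit: π_D = (64 - 3Q)q_D - (11q_D + 2q_D²). Setting ∂π_D/∂q_D = 0: 53 - 10q_D - 3(q_I) = 0.
Ionix's profit: π_I = (64 - 3Q)q_I - (29q_I + (1/2)q_I²). Setting ∂π_I/∂q_I = 0: 35 - 7q_I - 3(q_D) = 0.
Rearranging gives the reaction functions q_D = (53 - 3q_I)/10 and q_I = (35 - 3q_D)/7.
Substituting one into the other gives q_D = 266/61 and q_I = 191/61.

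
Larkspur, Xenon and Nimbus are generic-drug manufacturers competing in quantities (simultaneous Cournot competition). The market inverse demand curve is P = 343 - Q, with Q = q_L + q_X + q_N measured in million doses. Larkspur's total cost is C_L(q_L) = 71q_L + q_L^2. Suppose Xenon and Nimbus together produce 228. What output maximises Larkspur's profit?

11

With rivals' combined output fixed at 228, Larkspur's profit is π_L = (343 - 228 - q_L)q_L - (71q_L + q_L²) = (115 - q_L)q_L - (71q_L + q_L²).
∂π_L/∂q_L = 44 - 4q_L = 0, so q_L = 11.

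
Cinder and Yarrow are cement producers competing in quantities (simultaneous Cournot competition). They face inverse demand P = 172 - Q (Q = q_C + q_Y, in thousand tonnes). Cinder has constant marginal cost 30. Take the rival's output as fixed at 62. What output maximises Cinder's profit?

With the rival's output fixed at 62, Cinder's profit is π_C = (172 - 62 - q_C)q_C - (30q_C) = (110 - q_C)q_C - (30q_C).
∂π_C/∂q_C = 80 - 2q_C = 0, so q_C = 40.

40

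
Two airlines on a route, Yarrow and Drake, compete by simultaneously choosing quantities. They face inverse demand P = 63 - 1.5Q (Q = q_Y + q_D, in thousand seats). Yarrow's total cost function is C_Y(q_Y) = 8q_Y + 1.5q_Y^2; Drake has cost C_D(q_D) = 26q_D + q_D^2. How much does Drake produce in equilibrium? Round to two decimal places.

5.03

Yarrow's profit: π_Y = (63 - 1.5Q)q_Y - (8q_Y + (3/2)q_Y²). Setting ∂π_Y/∂q_Y = 0: 55 - 6q_Y - (3/2)(q_D) = 0.
Drake's first-order condition: 37 - 5q_D - (3/2)(q_Y) = 0.
Rearranging gives the reaction functions q_Y = (55 - (3/2)q_D)/6 and q_D = (37 - (3/2)q_Y)/5.
Substituting one into the other gives q_Y = 878/111 and q_D = 186/37.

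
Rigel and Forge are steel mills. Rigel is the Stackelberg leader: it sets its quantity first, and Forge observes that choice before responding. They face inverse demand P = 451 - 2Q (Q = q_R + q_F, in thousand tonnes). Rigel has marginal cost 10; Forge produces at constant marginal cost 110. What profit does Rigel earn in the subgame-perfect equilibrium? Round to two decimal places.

Solve by backward induction. Given q_R, the follower Forge maximises π_F = (451 - 2q_R - 2q_F)q_F - 110q_F.
∂π_F/∂q_F = 341 - 2q_R - 4q_F = 0 gives the reaction function q_F = (341 - 2q_R)/4.
Rigel substitutes q_F(q_R) into its own profit: π_R = q_R(451 - 2q_R - (341 - 2q_R)/2) - 10q_R = (561/2 - q_R)q_R - 10q_R.
Leader FOC: 541/2 - 2q_R = 0, so q_R = 541/4.
Then q_F = (341 - 2·(541/4))/4 = 141/8.
Price P = 451 - 2·(1223/8) = 581/4.
Rigel's profit: (581/4 - 10)·(541/4) = 18292.5625.

18292.56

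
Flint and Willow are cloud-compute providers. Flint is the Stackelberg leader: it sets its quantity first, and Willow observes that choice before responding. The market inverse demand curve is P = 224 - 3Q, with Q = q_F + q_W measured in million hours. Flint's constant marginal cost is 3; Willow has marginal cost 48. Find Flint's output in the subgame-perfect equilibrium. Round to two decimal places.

The follower Willow best-responds to any q_F: π_W = (224 - 3Q)q_W - 48q_W.
Follower FOC: 176 - 3q_F - 6q_W = 0, so q_W(q_F) = (176 - 3q_F)/6.
Flint substitutes q_W(q_F) into its own profit: π_F = q_F(224 - 3q_F - (176 - 3q_F)/2) - 3q_F = (136 - (3/2)q_F)q_F - 3q_F.
Maximising: ∂π_F/∂q_F = 133 - 3q_F = 0, giving q_F = 133/3.
Then q_W = (176 - 3·(133/3))/6 = 43/6.

44.33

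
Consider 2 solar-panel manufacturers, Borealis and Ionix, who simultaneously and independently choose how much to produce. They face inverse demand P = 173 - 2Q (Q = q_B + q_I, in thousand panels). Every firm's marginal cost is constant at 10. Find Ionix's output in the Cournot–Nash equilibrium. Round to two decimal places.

A representative firm's profit is π_i = q_i(173 - 2Q) - 10q_i.
Setting ∂π_i/∂q_i = 0 with rivals' quantities fixed: 163 - 4q_i - 2q_j = 0.
By symmetry each firm produces the same amount; substituting q_j = q_i yields q_i = 163/6.

27.17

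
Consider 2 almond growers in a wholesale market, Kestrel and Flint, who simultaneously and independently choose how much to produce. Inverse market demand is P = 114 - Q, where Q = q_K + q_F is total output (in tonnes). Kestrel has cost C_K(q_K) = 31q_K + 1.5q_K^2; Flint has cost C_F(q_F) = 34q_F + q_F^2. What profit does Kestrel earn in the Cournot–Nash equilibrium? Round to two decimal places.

439.78

Kestrel's profit: π_K = (114 - Q)q_K - (31q_K + (3/2)q_K²). Setting ∂π_K/∂q_K = 0: 83 - 5q_K - (q_F) = 0.
Flint's first-order condition: 80 - 4q_F - (q_K) = 0.
So q_K = (83 - q_F)/5 and q_F = (80 - q_K)/4.
Substituting one into the other gives q_K = 252/19 and q_F = 317/19.
Price P = 114 - 569/19 = 1597/19.
Kestrel's profit: (1597/19)·(252/19) - 31·(252/19) - (3/2)(252/19)² = 439.7784.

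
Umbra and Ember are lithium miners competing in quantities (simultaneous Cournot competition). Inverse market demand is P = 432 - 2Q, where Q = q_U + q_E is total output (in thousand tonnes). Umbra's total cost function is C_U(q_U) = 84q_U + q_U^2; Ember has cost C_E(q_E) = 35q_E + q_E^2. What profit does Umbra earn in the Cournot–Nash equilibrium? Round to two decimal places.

Umbra's profit: π_U = (432 - 2Q)q_U - (84q_U + q_U²). Setting ∂π_U/∂q_U = 0: 348 - 6q_U - 2(q_E) = 0.
Ember's profit: π_E = (432 - 2Q)q_E - (35q_E + q_E²). Setting ∂π_E/∂q_E = 0: 397 - 6q_E - 2(q_U) = 0.
So q_U = (348 - 2q_E)/6 and q_E = (397 - 2q_U)/6.
Substituting one into the other gives q_U = 647/16 and q_E = 843/16.
Price P = 432 - 2·(745/8) = 983/4.
Umbra's profit: (983/4)·(647/16) - 84·(647/16) - (647/16)² = 4905.5742.

4905.57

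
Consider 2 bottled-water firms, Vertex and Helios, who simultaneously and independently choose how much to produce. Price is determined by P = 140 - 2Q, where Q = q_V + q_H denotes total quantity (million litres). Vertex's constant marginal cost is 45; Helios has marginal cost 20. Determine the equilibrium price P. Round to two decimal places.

Vertex's profit: π_V = (140 - 2Q)q_V - (45q_V). Setting ∂π_V/∂q_V = 0: 95 - 4q_V - 2(q_H) = 0.
Helios's profit: π_H = (140 - 2Q)q_H - (20q_H). Setting ∂π_H/∂q_H = 0: 120 - 4q_H - 2(q_V) = 0.
Rearranging gives the reaction functions q_V = (95 - 2q_H)/4 and q_H = (120 - 2q_V)/4.
Solving the pair: q_V = 35/3, q_H = 145/6.
Total output Q = 215/6, so price P = 140 - 2·(215/6) = 205/3.

68.33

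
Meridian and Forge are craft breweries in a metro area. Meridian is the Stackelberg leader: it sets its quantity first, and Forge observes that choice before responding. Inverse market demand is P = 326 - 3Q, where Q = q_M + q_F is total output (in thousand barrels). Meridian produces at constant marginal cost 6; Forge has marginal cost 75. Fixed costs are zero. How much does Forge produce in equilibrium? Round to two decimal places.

The follower Forge best-responds to any q_M: π_F = (326 - 3Q)q_F - 75q_F.
Setting the follower's marginal profit to zero, 251 - 3q_M - 6q_F = 0, i.e. q_F = (251 - 3q_M)/6.
Meridian substitutes q_F(q_M) into its own profit: π_M = q_M(326 - 3q_M - (251 - 3q_M)/2) - 6q_M = (401/2 - (3/2)q_M)q_M - 6q_M.
Maximising: ∂π_M/∂q_M = 389/2 - 3q_M = 0, giving q_M = 389/6.
Then q_F = (251 - 3·(389/6))/6 = 113/12.

9.42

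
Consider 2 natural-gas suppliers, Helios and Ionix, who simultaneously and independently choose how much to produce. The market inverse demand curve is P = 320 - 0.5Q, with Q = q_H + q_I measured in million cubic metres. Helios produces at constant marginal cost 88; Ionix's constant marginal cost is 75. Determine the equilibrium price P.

161

Helios's profit: π_H = (320 - 0.5Q)q_H - (88q_H). Setting ∂π_H/∂q_H = 0: 232 - q_H - (1/2)(q_I) = 0.
Ionix's profit: π_I = (320 - 0.5Q)q_I - (75q_I). Setting ∂π_I/∂q_I = 0: 245 - q_I - (1/2)(q_H) = 0.
Rearranging gives the reaction functions q_H = (232 - (1/2)q_I) and q_I = (245 - (1/2)q_H).
Substituting one into the other gives q_H = 146 and q_I = 172.
Total output Q = 318, so price P = 320 - (1/2)·318 = 161.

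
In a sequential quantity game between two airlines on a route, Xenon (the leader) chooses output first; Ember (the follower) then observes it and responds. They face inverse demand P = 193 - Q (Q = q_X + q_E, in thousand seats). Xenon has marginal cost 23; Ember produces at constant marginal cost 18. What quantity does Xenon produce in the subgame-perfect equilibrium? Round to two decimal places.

The follower Ember best-responds to any q_X: π_E = (193 - Q)q_E - 18q_E.
Follower FOC: 175 - q_X - 2q_E = 0, so q_E(q_X) = (175 - q_X)/2.
Xenon substitutes q_E(q_X) into its own profit: π_X = q_X(193 - q_X - (175 - q_X)/2) - 23q_X = (211/2 - (1/2)q_X)q_X - 23q_X.
Maximising: ∂π_X/∂q_X = 165/2 - q_X = 0, giving q_X = 165/2.
Then q_E = (175 - 165/2)/2 = 185/4.

82.50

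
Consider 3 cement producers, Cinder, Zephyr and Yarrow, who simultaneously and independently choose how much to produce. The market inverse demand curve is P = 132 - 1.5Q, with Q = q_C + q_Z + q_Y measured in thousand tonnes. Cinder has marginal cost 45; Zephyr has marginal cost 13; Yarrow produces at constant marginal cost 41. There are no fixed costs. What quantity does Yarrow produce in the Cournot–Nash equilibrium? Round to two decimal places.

11.17

Cinder's profit: π_C = (132 - 1.5Q)q_C - (45q_C). Setting ∂π_C/∂q_C = 0: 87 - 3q_C - (3/2)(q_Z + q_Y) = 0.
Zephyr's first-order condition: 119 - 3q_Z - (3/2)(q_C + q_Y) = 0.
Yarrow's profit: π_Y = (132 - 1.5Q)q_Y - (41q_Y). Setting ∂π_Y/∂q_Y = 0: 91 - 3q_Y - (3/2)(q_C + q_Z) = 0.
Adding the 3 first-order conditions: 297 − 6Q = 0, so Q = 99/2.
Back-substituting: q_C = (87 − 297/4)/(3/2) = 17/2, q_Z = (119 − 297/4)/(3/2) = 179/6, q_Y = (91 − 297/4)/(3/2) = 67/6.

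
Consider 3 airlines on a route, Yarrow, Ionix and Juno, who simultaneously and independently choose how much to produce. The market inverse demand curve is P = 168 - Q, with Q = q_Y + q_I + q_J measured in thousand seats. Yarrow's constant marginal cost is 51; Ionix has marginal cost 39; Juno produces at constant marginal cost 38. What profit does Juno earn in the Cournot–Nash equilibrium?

1296

Yarrow's profit: π_Y = (168 - Q)q_Y - (51q_Y). Setting ∂π_Y/∂q_Y = 0: 117 - 2q_Y - (q_I + q_J) = 0.
Ionix's profit: π_I = (168 - Q)q_I - (39q_I). Setting ∂π_I/∂q_I = 0: 129 - 2q_I - (q_Y + q_J) = 0.
Juno's profit: π_J = (168 - Q)q_J - (38q_J). Setting ∂π_J/∂q_J = 0: 130 - 2q_J - (q_Y + q_I) = 0.
Summing all 3 equations gives 376 − 4Q = 0, hence Q = 94.
Back-substituting: q_Y = (117 − 94) = 23, q_I = (129 − 94) = 35, q_J = (130 − 94) = 36.
Price P = 168 - 94 = 74.
Juno's profit: (74 - 38)·36 = 1296.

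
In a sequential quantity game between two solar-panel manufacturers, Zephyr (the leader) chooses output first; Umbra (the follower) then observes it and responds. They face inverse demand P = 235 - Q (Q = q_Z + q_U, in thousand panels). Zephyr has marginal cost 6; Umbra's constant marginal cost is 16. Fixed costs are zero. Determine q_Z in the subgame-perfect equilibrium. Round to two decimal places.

Solve by backward induction. Given q_Z, the follower Umbra maximises π_U = (235 - q_Z - q_U)q_U - 16q_U.
Setting the follower's marginal profit to zero, 219 - q_Z - 2q_U = 0, i.e. q_U = (219 - q_Z)/2.
The leader anticipates this reaction. Substituting into P = 235 - Q gives P = 251/2 - (1/2)q_Z, so π_Z = (251/2 - (1/2)q_Z)q_Z - 6q_Z.
Leader FOC: 239/2 - q_Z = 0, so q_Z = 239/2.
Then q_U = (219 - 239/2)/2 = 199/4.

119.50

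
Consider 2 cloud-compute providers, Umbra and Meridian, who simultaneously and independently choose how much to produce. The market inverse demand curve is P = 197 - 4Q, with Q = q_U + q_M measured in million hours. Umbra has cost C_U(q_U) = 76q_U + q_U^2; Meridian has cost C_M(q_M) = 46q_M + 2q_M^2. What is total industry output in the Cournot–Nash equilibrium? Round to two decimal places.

Umbra's profit: π_U = (197 - 4Q)q_U - (76q_U + q_U²). Setting ∂π_U/∂q_U = 0: 121 - 10q_U - 4(q_M) = 0.
Meridian's first-order condition: 151 - 12q_M - 4(q_U) = 0.
So q_U = (121 - 4q_M)/10 and q_M = (151 - 4q_U)/12.
Substituting one into the other gives q_U = 106/13 and q_M = 513/52.
Total output Q = 106/13 + 513/52 = 937/52.

18.02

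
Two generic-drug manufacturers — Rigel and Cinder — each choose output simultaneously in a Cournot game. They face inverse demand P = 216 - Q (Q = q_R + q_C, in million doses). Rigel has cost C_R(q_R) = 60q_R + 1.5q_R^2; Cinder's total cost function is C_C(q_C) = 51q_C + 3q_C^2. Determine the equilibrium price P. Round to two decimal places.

Rigel's profit: π_R = (216 - Q)q_R - (60q_R + (3/2)q_R²). Setting ∂π_R/∂q_R = 0: 156 - 5q_R - (q_C) = 0.
Cinder's profit: π_C = (216 - Q)q_C - (51q_C + 3q_C²). Setting ∂π_C/∂q_C = 0: 165 - 8q_C - (q_R) = 0.
Best responses: q_R = (156 - q_C)/5, q_C = (165 - q_R)/8.
Substituting one into the other gives q_R = 361/13 and q_C = 223/13.
Total output Q = 584/13, so price P = 216 - 584/13 = 171.0769.

171.08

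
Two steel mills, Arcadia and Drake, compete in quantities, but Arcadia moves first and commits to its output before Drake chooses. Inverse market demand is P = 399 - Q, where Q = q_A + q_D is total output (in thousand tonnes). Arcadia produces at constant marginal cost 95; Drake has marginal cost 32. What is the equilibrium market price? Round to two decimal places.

Solve by backward induction. Given q_A, the follower Drake maximises π_D = (399 - q_A - q_D)q_D - 32q_D.
Setting the follower's marginal profit to zero, 367 - q_A - 2q_D = 0, i.e. q_D = (367 - q_A)/2.
Arcadia substitutes q_D(q_A) into its own profit: π_A = q_A(399 - q_A - (367 - q_A)/2) - 95q_A = (431/2 - (1/2)q_A)q_A - 95q_A.
Maximising: ∂π_A/∂q_A = 241/2 - q_A = 0, giving q_A = 241/2.
Then q_D = (367 - 241/2)/2 = 493/4.
Total output Q = 975/4, so price P = 399 - 975/4 = 621/4.

155.25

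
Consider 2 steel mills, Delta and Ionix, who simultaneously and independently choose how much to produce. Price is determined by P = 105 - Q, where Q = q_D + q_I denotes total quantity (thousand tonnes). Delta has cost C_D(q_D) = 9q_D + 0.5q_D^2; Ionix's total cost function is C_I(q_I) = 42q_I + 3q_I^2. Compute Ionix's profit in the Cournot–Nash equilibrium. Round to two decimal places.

Delta's profit: π_D = (105 - Q)q_D - (9q_D + (1/2)q_D²). Setting ∂π_D/∂q_D = 0: 96 - 3q_D - (q_I) = 0.
Ionix's profit: π_I = (105 - Q)q_I - (42q_I + 3q_I²). Setting ∂π_I/∂q_I = 0: 63 - 8q_I - (q_D) = 0.
Best responses: q_D = (96 - q_I)/3, q_I = (63 - q_D)/8.
Substituting one into the other gives q_D = 705/23 and q_I = 93/23.
Price P = 105 - 798/23 = 1617/23.
Ionix's profit: (1617/23)·(93/23) - 42·(93/23) - 3(93/23)² = 65.3989.

65.40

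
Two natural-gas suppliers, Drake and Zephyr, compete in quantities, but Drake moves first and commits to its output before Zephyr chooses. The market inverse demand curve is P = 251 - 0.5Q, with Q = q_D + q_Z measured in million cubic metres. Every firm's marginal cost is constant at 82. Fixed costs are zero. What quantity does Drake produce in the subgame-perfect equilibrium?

Solve by backward induction. Given q_D, the follower Zephyr maximises π_Z = (251 - (1/2)q_D - (1/2)q_Z)q_Z - 82q_Z.
Setting the follower's marginal profit to zero, 169 - (1/2)q_D - q_Z = 0, i.e. q_Z = (169 - (1/2)q_D).
Drake substitutes q_Z(q_D) into its own profit: π_D = q_D(251 - (1/2)q_D - (169 - (1/2)q_D)/2) - 82q_D = (333/2 - (1/4)q_D)q_D - 82q_D.
Leader FOC: 169/2 - (1/2)q_D = 0, so q_D = 169.
Then q_Z = (169 - (1/2)·169) = 169/2.

169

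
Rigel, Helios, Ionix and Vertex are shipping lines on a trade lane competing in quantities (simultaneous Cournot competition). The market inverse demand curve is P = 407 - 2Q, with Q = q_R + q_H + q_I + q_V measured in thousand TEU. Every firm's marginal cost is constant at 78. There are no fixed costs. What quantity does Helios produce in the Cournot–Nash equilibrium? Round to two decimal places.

32.90

A representative firm's profit is π_i = q_i(407 - 2Q) - 78q_i.
Setting ∂π_i/∂q_i = 0 with rivals' quantities fixed: 329 - 4q_i - 2·Σ_{j≠i} q_j = 0.
With identical firms every q_j equals q_i, so Σ_{j≠i} q_j = 3q_i and 329 = 10q_i, giving q_i = 329/10.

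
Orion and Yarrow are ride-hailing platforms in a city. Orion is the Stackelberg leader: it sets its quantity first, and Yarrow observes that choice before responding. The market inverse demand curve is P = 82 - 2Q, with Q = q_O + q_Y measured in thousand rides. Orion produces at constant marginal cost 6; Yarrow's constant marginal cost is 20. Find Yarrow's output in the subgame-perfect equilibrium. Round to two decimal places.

4.25

Solve by backward induction. Given q_O, the follower Yarrow maximises π_Y = (82 - 2q_O - 2q_Y)q_Y - 20q_Y.
Setting the follower's marginal profit to zero, 62 - 2q_O - 4q_Y = 0, i.e. q_Y = (62 - 2q_O)/4.
The leader anticipates this reaction. Substituting into P = 82 - 2Q gives P = 51 - q_O, so π_O = (51 - q_O)q_O - 6q_O.
The leader's first-order condition 45 - 2q_O = 0 yields q_O = 45/2.
Then q_Y = (62 - 2·(45/2))/4 = 17/4.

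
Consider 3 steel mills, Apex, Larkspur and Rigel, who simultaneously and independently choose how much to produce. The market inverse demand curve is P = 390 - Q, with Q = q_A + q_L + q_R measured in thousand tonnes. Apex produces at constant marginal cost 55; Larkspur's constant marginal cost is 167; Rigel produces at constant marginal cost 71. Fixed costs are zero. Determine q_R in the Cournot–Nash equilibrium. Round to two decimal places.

99.75

Apex's profit: π_A = (390 - Q)q_A - (55q_A). Setting ∂π_A/∂q_A = 0: 335 - 2q_A - (q_L + q_R) = 0.
Larkspur's profit: π_L = (390 - Q)q_L - (167q_L). Setting ∂π_L/∂q_L = 0: 223 - 2q_L - (q_A + q_R) = 0.
Rigel's first-order condition: 319 - 2q_R - (q_A + q_L) = 0.
Summing all 3 equations gives 877 − 4Q = 0, hence Q = 877/4.
Back-substituting: q_A = (335 − 877/4) = 463/4, q_L = (223 − 877/4) = 15/4, q_R = (319 − 877/4) = 399/4.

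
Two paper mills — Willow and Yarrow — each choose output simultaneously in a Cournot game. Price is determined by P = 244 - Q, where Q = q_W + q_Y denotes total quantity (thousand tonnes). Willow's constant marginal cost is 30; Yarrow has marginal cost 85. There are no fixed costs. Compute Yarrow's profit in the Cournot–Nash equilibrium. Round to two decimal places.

Willow's profit: π_W = (244 - Q)q_W - (30q_W). Setting ∂π_W/∂q_W = 0: 214 - 2q_W - (q_Y) = 0.
Yarrow's first-order condition: 159 - 2q_Y - (q_W) = 0.
Rearranging gives the reaction functions q_W = (214 - q_Y)/2 and q_Y = (159 - q_W)/2.
Substituting one into the other gives q_W = 269/3 and q_Y = 104/3.
Price P = 244 - 373/3 = 359/3.
Yarrow's profit: (359/3 - 85)·(104/3) = 1201.7778.

1201.78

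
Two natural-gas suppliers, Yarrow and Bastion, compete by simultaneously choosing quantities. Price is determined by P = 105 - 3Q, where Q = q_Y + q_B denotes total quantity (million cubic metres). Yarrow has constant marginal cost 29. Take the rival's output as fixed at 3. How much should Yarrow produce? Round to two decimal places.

11.17

With the rival's output fixed at 3, Yarrow's profit is π_Y = (105 - 3·3 - 3q_Y)q_Y - (29q_Y) = (96 - 3q_Y)q_Y - (29q_Y).
∂π_Y/∂q_Y = 67 - 6q_Y = 0, so q_Y = 67/6.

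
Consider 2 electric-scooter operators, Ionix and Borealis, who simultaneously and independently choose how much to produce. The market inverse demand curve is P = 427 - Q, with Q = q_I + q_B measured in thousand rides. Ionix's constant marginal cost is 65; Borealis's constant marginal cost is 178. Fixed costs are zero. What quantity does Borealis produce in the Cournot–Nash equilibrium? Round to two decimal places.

Ionix's profit: π_I = (427 - Q)q_I - (65q_I). Setting ∂π_I/∂q_I = 0: 362 - 2q_I - (q_B) = 0.
Borealis's profit: π_B = (427 - Q)q_B - (178q_B). Setting ∂π_B/∂q_B = 0: 249 - 2q_B - (q_I) = 0.
Rearranging gives the reaction functions q_I = (362 - q_B)/2 and q_B = (249 - q_I)/2.
Solving the pair: q_I = 475/3, q_B = 136/3.

45.33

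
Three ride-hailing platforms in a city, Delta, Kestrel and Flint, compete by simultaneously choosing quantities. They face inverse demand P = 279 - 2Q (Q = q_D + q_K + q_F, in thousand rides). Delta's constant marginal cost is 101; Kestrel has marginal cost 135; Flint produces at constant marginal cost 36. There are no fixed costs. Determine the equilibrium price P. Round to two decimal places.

Delta's profit: π_D = (279 - 2Q)q_D - (101q_D). Setting ∂π_D/∂q_D = 0: 178 - 4q_D - 2(q_K + q_F) = 0.
Kestrel's profit: π_K = (279 - 2Q)q_K - (135q_K). Setting ∂π_K/∂q_K = 0: 144 - 4q_K - 2(q_D + q_F) = 0.
Flint's profit: π_F = (279 - 2Q)q_F - (36q_F). Setting ∂π_F/∂q_F = 0: 243 - 4q_F - 2(q_D + q_K) = 0.
Summing all 3 equations gives 565 − 8Q = 0, hence Q = 565/8.
Back-substituting: q_D = (178 − 565/4)/2 = 147/8, q_K = (144 − 565/4)/2 = 11/8, q_F = (243 − 565/4)/2 = 407/8.
Total output Q = 565/8, so price P = 279 - 2·(565/8) = 551/4.

137.75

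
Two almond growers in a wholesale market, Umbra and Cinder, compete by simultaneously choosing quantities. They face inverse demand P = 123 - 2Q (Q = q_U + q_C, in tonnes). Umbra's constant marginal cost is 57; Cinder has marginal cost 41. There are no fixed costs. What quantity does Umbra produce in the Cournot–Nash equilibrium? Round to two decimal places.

Umbra's profit: π_U = (123 - 2Q)q_U - (57q_U). Setting ∂π_U/∂q_U = 0: 66 - 4q_U - 2(q_C) = 0.
Cinder's first-order condition: 82 - 4q_C - 2(q_U) = 0.
So q_U = (66 - 2q_C)/4 and q_C = (82 - 2q_U)/4.
Solving the pair: q_U = 25/3, q_C = 49/3.

8.33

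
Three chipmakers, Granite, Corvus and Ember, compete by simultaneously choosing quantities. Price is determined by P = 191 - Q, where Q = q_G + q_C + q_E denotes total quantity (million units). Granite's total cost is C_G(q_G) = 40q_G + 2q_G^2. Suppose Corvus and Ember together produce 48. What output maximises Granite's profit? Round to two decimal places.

With rivals' combined output fixed at 48, Granite's profit is π_G = (191 - 48 - q_G)q_G - (40q_G + 2q_G²) = (143 - q_G)q_G - (40q_G + 2q_G²).
∂π_G/∂q_G = 103 - 6q_G = 0, so q_G = 103/6.

17.17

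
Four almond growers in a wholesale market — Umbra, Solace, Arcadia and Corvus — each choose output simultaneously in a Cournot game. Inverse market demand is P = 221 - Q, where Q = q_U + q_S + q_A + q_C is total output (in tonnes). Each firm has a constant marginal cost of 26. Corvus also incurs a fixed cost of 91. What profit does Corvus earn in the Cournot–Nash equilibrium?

1430

Each firm earns π_i = (221 - Q)q_i - 26q_i.
Setting ∂π_i/∂q_i = 0 with rivals' quantities fixed: 195 - 2q_i - Σ_{j≠i} q_j = 0.
With identical firms every q_j equals q_i, so Σ_{j≠i} q_j = 3q_i and 195 = 5q_i, giving q_i = 39.
Price P = 221 - 156 = 65.
Corvus's profit: (65 - 26)·39 - 91 = 1430.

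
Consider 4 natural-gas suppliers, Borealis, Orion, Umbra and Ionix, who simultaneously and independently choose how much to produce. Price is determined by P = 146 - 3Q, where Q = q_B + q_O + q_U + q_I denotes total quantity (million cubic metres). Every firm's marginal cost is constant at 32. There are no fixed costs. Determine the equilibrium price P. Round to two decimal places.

Each firm earns π_i = (146 - 3Q)q_i - 32q_i.
First-order condition (treating rivals' output as given): 114 - 6q_i - 3·Σ_{j≠i} q_j = 0.
With identical firms every q_j equals q_i, so Σ_{j≠i} q_j = 3q_i and 114 = 15q_i, giving q_i = 38/5.
Total output Q = 152/5, so price P = 146 - 3·(152/5) = 274/5.

54.80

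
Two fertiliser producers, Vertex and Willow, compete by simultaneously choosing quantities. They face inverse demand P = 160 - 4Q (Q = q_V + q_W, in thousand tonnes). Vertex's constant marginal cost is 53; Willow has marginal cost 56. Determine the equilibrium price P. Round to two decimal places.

89.67

Vertex's profit: π_V = (160 - 4Q)q_V - (53q_V). Setting ∂π_V/∂q_V = 0: 107 - 8q_V - 4(q_W) = 0.
Willow's first-order condition: 104 - 8q_W - 4(q_V) = 0.
Best responses: q_V = (107 - 4q_W)/8, q_W = (104 - 4q_V)/8.
Solving the pair: q_V = 55/6, q_W = 101/12.
Total output Q = 211/12, so price P = 160 - 4·(211/12) = 269/3.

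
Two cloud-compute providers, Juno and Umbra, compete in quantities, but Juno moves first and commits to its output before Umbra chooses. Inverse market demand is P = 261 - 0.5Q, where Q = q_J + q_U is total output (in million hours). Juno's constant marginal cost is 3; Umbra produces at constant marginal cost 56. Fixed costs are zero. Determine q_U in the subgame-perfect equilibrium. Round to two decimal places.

Solve by backward induction. Given q_J, the follower Umbra maximises π_U = (261 - (1/2)q_J - (1/2)q_U)q_U - 56q_U.
∂π_U/∂q_U = 205 - (1/2)q_J - q_U = 0 gives the reaction function q_U = (205 - (1/2)q_J).
The leader anticipates this reaction. Substituting into P = 261 - 0.5Q gives P = 317/2 - (1/4)q_J, so π_J = (317/2 - (1/4)q_J)q_J - 3q_J.
Leader FOC: 311/2 - (1/2)q_J = 0, so q_J = 311.
Then q_U = (205 - (1/2)·311) = 99/2.

49.50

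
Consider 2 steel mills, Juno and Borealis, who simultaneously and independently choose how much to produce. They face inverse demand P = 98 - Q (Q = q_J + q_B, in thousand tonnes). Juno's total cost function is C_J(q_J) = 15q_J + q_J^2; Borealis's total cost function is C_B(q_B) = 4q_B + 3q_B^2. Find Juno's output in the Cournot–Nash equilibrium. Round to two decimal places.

18.39

Juno's profit: π_J = (98 - Q)q_J - (15q_J + q_J²). Setting ∂π_J/∂q_J = 0: 83 - 4q_J - (q_B) = 0.
Borealis's profit: π_B = (98 - Q)q_B - (4q_B + 3q_B²). Setting ∂π_B/∂q_B = 0: 94 - 8q_B - (q_J) = 0.
Rearranging gives the reaction functions q_J = (83 - q_B)/4 and q_B = (94 - q_J)/8.
Substituting one into the other gives q_J = 570/31 and q_B = 293/31.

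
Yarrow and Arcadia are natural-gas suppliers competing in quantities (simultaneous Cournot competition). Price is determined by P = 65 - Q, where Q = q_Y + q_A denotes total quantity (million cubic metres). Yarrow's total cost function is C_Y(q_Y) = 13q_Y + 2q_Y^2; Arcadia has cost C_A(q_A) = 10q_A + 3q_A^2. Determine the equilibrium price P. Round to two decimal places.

51.40

Yarrow's profit: π_Y = (65 - Q)q_Y - (13q_Y + 2q_Y²). Setting ∂π_Y/∂q_Y = 0: 52 - 6q_Y - (q_A) = 0.
Arcadia's profit: π_A = (65 - Q)q_A - (10q_A + 3q_A²). Setting ∂π_A/∂q_A = 0: 55 - 8q_A - (q_Y) = 0.
Rearranging gives the reaction functions q_Y = (52 - q_A)/6 and q_A = (55 - q_Y)/8.
Solving the pair: q_Y = 361/47, q_A = 278/47.
Total output Q = 639/47, so price P = 65 - 639/47 = 51.4043.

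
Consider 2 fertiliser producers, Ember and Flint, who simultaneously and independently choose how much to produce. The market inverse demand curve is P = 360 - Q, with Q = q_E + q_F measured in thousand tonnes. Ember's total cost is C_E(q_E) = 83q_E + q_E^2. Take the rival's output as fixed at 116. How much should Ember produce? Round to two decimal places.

40.25

With the rival's output fixed at 116, Ember's profit is π_E = (360 - 116 - q_E)q_E - (83q_E + q_E²) = (244 - q_E)q_E - (83q_E + q_E²).
∂π_E/∂q_E = 161 - 4q_E = 0, so q_E = 161/4.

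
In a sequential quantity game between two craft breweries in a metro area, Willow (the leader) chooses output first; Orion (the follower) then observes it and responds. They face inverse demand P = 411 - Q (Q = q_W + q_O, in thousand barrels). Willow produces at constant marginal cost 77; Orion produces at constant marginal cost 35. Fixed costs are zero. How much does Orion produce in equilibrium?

Solve by backward induction. Given q_W, the follower Orion maximises π_O = (411 - q_W - q_O)q_O - 35q_O.
Follower FOC: 376 - q_W - 2q_O = 0, so q_O(q_W) = (376 - q_W)/2.
Willow substitutes q_O(q_W) into its own profit: π_W = q_W(411 - q_W - (376 - q_W)/2) - 77q_W = (223 - (1/2)q_W)q_W - 77q_W.
Leader FOC: 146 - q_W = 0, so q_W = 146.
Then q_O = (376 - 146)/2 = 115.

115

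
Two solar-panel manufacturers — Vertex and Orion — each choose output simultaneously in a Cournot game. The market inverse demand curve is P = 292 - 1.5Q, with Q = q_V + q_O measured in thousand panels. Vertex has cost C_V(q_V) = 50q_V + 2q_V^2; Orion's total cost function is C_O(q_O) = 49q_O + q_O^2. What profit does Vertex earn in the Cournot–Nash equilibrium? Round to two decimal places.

2332.77

Vertex's profit: π_V = (292 - 1.5Q)q_V - (50q_V + 2q_V²). Setting ∂π_V/∂q_V = 0: 242 - 7q_V - (3/2)(q_O) = 0.
Orion's profit: π_O = (292 - 1.5Q)q_O - (49q_O + q_O²). Setting ∂π_O/∂q_O = 0: 243 - 5q_O - (3/2)(q_V) = 0.
Rearranging gives the reaction functions q_V = (242 - (3/2)q_O)/7 and q_O = (243 - (3/2)q_V)/5.
Substituting one into the other gives q_V = 25.8168 and q_O = 40.8550.
Price P = 292 - (3/2)·66.6718 = 191.9924.
Vertex's profit: 191.9924·25.8168 - 50·25.8168 - 2·25.8168² = 2332.7740.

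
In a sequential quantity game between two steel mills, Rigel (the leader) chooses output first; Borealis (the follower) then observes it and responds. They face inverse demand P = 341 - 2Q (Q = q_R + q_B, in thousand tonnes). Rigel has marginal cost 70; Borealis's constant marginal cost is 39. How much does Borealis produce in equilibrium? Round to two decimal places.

Solve by backward induction. Given q_R, the follower Borealis maximises π_B = (341 - 2q_R - 2q_B)q_B - 39q_B.
Setting the follower's marginal profit to zero, 302 - 2q_R - 4q_B = 0, i.e. q_B = (302 - 2q_R)/4.
The leader anticipates this reaction. Substituting into P = 341 - 2Q gives P = 190 - q_R, so π_R = (190 - q_R)q_R - 70q_R.
Leader FOC: 120 - 2q_R = 0, so q_R = 60.
Then q_B = (302 - 2·60)/4 = 91/2.

45.50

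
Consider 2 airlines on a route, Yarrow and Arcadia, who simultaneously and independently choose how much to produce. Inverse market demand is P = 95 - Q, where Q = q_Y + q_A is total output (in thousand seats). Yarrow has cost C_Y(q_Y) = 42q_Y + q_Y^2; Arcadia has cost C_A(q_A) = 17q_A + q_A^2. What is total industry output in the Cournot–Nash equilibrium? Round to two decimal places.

26.20

Yarrow's profit: π_Y = (95 - Q)q_Y - (42q_Y + q_Y²). Setting ∂π_Y/∂q_Y = 0: 53 - 4q_Y - (q_A) = 0.
Arcadia's profit: π_A = (95 - Q)q_A - (17q_A + q_A²). Setting ∂π_A/∂q_A = 0: 78 - 4q_A - (q_Y) = 0.
Best responses: q_Y = (53 - q_A)/4, q_A = (78 - q_Y)/4.
Solving the pair: q_Y = 134/15, q_A = 259/15.
Total output Q = 134/15 + 259/15 = 131/5.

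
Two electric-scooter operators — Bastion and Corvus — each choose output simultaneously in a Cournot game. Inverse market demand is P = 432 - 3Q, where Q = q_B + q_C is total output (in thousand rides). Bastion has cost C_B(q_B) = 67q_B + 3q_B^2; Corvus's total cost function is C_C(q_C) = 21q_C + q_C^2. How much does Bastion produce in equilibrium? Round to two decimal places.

Bastion's profit: π_B = (432 - 3Q)q_B - (67q_B + 3q_B²). Setting ∂π_B/∂q_B = 0: 365 - 12q_B - 3(q_C) = 0.
Corvus's profit: π_C = (432 - 3Q)q_C - (21q_C + q_C²). Setting ∂π_C/∂q_C = 0: 411 - 8q_C - 3(q_B) = 0.
Best responses: q_B = (365 - 3q_C)/12, q_C = (411 - 3q_B)/8.
Substituting one into the other gives q_B = 1687/87 and q_C = 1279/29.

19.39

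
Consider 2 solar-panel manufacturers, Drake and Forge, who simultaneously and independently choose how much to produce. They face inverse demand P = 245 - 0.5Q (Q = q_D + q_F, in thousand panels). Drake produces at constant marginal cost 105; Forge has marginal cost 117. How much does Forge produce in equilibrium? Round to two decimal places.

77.33

Drake's profit: π_D = (245 - 0.5Q)q_D - (105q_D). Setting ∂π_D/∂q_D = 0: 140 - q_D - (1/2)(q_F) = 0.
Forge's first-order condition: 128 - q_F - (1/2)(q_D) = 0.
Rearranging gives the reaction functions q_D = (140 - (1/2)q_F) and q_F = (128 - (1/2)q_D).
Substituting one into the other gives q_D = 304/3 and q_F = 232/3.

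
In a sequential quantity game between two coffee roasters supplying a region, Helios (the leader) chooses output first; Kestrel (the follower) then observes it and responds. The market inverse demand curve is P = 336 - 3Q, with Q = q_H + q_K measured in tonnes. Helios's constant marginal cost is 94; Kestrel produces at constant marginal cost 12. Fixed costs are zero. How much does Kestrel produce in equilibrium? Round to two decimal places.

Solve by backward induction. Given q_H, the follower Kestrel maximises π_K = (336 - 3q_H - 3q_K)q_K - 12q_K.
Follower FOC: 324 - 3q_H - 6q_K = 0, so q_K(q_H) = (324 - 3q_H)/6.
The leader anticipates this reaction. Substituting into P = 336 - 3Q gives P = 174 - (3/2)q_H, so π_H = (174 - (3/2)q_H)q_H - 94q_H.
The leader's first-order condition 80 - 3q_H = 0 yields q_H = 80/3.
Then q_K = (324 - 3·(80/3))/6 = 122/3.

40.67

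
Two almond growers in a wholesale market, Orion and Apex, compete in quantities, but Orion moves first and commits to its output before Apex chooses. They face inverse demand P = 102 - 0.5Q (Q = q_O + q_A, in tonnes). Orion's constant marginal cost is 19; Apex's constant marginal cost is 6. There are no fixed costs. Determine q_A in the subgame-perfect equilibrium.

The follower Apex best-responds to any q_O: π_A = (102 - 0.5Q)q_A - 6q_A.
Setting the follower's marginal profit to zero, 96 - (1/2)q_O - q_A = 0, i.e. q_A = (96 - (1/2)q_O).
Orion substitutes q_A(q_O) into its own profit: π_O = q_O(102 - (1/2)q_O - (96 - (1/2)q_O)/2) - 19q_O = (54 - (1/4)q_O)q_O - 19q_O.
Maximising: ∂π_O/∂q_O = 35 - (1/2)q_O = 0, giving q_O = 70.
Then q_A = (96 - (1/2)·70) = 61.

61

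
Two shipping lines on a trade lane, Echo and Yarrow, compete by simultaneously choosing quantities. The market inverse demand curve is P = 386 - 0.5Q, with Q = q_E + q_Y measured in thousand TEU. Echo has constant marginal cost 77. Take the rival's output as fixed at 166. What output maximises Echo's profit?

226

With the rival's output fixed at 166, Echo's profit is π_E = (386 - (1/2)·166 - (1/2)q_E)q_E - (77q_E) = (303 - (1/2)q_E)q_E - (77q_E).
∂π_E/∂q_E = 226 - q_E = 0, so q_E = 226.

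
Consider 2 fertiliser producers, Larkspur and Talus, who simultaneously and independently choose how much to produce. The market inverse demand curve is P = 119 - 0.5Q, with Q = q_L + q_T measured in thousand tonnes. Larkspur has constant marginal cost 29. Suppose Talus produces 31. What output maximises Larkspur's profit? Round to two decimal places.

74.50

With the rival's output fixed at 31, Larkspur's profit is π_L = (119 - (1/2)·31 - (1/2)q_L)q_L - (29q_L) = (207/2 - (1/2)q_L)q_L - (29q_L).
∂π_L/∂q_L = 149/2 - q_L = 0, so q_L = 149/2.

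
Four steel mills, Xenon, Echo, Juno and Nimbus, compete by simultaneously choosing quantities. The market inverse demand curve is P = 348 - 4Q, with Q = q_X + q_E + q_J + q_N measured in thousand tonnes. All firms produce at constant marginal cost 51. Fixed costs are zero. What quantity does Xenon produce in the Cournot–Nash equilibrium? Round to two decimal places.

14.85

Each firm earns π_i = (348 - 4Q)q_i - 51q_i.
Setting ∂π_i/∂q_i = 0 with rivals' quantities fixed: 297 - 8q_i - 4·Σ_{j≠i} q_j = 0.
By symmetry each firm produces the same amount; substituting Σ_{j≠i} q_j = 3q_i yields q_i = 297/20.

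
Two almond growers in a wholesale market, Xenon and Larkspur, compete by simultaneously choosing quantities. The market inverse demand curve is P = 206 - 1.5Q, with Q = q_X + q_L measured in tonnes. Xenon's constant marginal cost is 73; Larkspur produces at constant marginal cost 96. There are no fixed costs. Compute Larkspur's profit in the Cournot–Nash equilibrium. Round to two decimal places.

Xenon's profit: π_X = (206 - 1.5Q)q_X - (73q_X). Setting ∂π_X/∂q_X = 0: 133 - 3q_X - (3/2)(q_L) = 0.
Larkspur's first-order condition: 110 - 3q_L - (3/2)(q_X) = 0.
Best responses: q_X = (133 - (3/2)q_L)/3, q_L = (110 - (3/2)q_X)/3.
Solving the pair: q_X = 104/3, q_L = 58/3.
Price P = 206 - (3/2)·54 = 125.
Larkspur's profit: (125 - 96)·(58/3) = 1682/3.

560.67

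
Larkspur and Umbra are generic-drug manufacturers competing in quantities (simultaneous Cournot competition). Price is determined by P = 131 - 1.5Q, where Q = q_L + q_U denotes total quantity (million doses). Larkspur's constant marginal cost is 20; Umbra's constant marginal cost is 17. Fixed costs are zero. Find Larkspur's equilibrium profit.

Larkspur's profit: π_L = (131 - 1.5Q)q_L - (20q_L). Setting ∂π_L/∂q_L = 0: 111 - 3q_L - (3/2)(q_U) = 0.
Umbra's profit: π_U = (131 - 1.5Q)q_U - (17q_U). Setting ∂π_U/∂q_U = 0: 114 - 3q_U - (3/2)(q_L) = 0.
So q_L = (111 - (3/2)q_U)/3 and q_U = (114 - (3/2)q_L)/3.
Solving the pair: q_L = 24, q_U = 26.
Price P = 131 - (3/2)·50 = 56.
Larkspur's profit: (56 - 20)·24 = 864.

864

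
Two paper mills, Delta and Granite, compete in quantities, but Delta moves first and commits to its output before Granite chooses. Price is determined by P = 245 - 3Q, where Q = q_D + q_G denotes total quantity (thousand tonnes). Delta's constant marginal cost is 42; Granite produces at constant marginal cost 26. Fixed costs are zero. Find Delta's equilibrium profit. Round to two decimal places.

1457.04

Solve by backward induction. Given q_D, the follower Granite maximises π_G = (245 - 3q_D - 3q_G)q_G - 26q_G.
Setting the follower's marginal profit to zero, 219 - 3q_D - 6q_G = 0, i.e. q_G = (219 - 3q_D)/6.
Delta substitutes q_G(q_D) into its own profit: π_D = q_D(245 - 3q_D - (219 - 3q_D)/2) - 42q_D = (271/2 - (3/2)q_D)q_D - 42q_D.
Leader FOC: 187/2 - 3q_D = 0, so q_D = 187/6.
Then q_G = (219 - 3·(187/6))/6 = 251/12.
Price P = 245 - 3·(625/12) = 355/4.
Delta's profit: (355/4 - 42)·(187/6) = 1457.0417.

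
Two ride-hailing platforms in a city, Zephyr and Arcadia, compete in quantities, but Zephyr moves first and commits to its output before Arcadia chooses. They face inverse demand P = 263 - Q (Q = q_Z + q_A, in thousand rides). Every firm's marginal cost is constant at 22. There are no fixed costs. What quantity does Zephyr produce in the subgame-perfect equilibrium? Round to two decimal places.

120.50

The follower Arcadia best-responds to any q_Z: π_A = (263 - Q)q_A - 22q_A.
Follower FOC: 241 - q_Z - 2q_A = 0, so q_A(q_Z) = (241 - q_Z)/2.
The leader anticipates this reaction. Substituting into P = 263 - Q gives P = 285/2 - (1/2)q_Z, so π_Z = (285/2 - (1/2)q_Z)q_Z - 22q_Z.
Leader FOC: 241/2 - q_Z = 0, so q_Z = 241/2.
Then q_A = (241 - 241/2)/2 = 241/4.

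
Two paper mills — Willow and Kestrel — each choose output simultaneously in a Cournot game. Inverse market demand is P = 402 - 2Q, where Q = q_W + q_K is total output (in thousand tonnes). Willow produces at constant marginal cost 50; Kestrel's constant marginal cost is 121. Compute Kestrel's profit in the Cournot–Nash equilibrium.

2450

Willow's profit: π_W = (402 - 2Q)q_W - (50q_W). Setting ∂π_W/∂q_W = 0: 352 - 4q_W - 2(q_K) = 0.
Kestrel's profit: π_K = (402 - 2Q)q_K - (121q_K). Setting ∂π_K/∂q_K = 0: 281 - 4q_K - 2(q_W) = 0.
Rearranging gives the reaction functions q_W = (352 - 2q_K)/4 and q_K = (281 - 2q_W)/4.
Solving the pair: q_W = 141/2, q_K = 35.
Price P = 402 - 2·(211/2) = 191.
Kestrel's profit: (191 - 121)·35 = 2450.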